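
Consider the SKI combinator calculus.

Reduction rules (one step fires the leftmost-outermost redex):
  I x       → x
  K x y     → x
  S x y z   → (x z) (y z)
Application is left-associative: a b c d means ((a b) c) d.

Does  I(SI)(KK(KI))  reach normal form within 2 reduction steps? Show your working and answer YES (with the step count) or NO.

  start: I(SI)(KK(KI))
  [1] SI(KK(KI))
  [2] SIK

Answer: YES — reaches normal form SIK in 2 ≤ 2 steps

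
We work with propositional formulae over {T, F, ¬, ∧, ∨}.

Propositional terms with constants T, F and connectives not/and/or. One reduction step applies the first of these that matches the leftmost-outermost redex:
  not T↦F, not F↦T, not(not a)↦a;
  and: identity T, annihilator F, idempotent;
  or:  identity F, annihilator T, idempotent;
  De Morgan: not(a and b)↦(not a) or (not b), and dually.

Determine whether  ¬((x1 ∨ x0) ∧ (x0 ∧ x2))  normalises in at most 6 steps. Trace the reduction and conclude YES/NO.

  start: ¬((x1 ∨ x0) ∧ (x0 ∧ x2))
  step 1: ¬(x1 ∨ x0) ∨ ¬(x0 ∧ x2)
  step 2: (¬x1 ∧ ¬x0) ∨ ¬(x0 ∧ x2)
  step 3: (¬x1 ∧ ¬x0) ∨ (¬x0 ∨ ¬x2)

Answer: YES — reaches normal form (¬x1 ∧ ¬x0) ∨ (¬x0 ∨ ¬x2) in 3 ≤ 6 steps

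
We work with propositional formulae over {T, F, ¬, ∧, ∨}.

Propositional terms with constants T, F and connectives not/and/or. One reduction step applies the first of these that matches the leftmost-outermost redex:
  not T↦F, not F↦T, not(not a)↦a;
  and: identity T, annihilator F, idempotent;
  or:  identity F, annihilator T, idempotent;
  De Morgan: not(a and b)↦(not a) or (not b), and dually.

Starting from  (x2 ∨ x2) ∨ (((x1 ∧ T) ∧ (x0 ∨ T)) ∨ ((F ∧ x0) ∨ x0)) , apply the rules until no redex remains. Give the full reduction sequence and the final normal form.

Answer: normal form = x2 ∨ (x1 ∨ x0)  (in 6 steps)

Reduction:
  start: (x2 ∨ x2) ∨ (((x1 ∧ T) ∧ (x0 ∨ T)) ∨ ((F ∧ x0) ∨ x0))
  →1  x2 ∨ (((x1 ∧ T) ∧ (x0 ∨ T)) ∨ ((F ∧ x0) ∨ x0))
  →2  x2 ∨ ((x1 ∧ (x0 ∨ T)) ∨ ((F ∧ x0) ∨ x0))
  →3  x2 ∨ ((x1 ∧ T) ∨ ((F ∧ x0) ∨ x0))
  →4  x2 ∨ (x1 ∨ ((F ∧ x0) ∨ x0))
  →5  x2 ∨ (x1 ∨ (F ∨ x0))
  →6  x2 ∨ (x1 ∨ x0)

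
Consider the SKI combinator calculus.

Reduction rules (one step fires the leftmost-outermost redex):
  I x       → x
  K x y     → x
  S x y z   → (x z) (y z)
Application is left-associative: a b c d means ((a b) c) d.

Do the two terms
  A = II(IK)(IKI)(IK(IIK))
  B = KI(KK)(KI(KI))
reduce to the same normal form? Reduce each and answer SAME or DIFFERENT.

Answer: DIFFERENT — A ⇓ KI, B ⇓ I

Reduction:
Term A:
  start: II(IK)(IKI)(IK(IIK))
  step 1: I(IK)(IKI)(IK(IIK))
  step 2: IK(IKI)(IK(IIK))
  step 3: K(IKI)(IK(IIK))
  step 4: IKI
  step 5: KI

Term B:
  start: KI(KK)(KI(KI))
  step 1: I(KI(KI))
  step 2: KI(KI)
  step 3: I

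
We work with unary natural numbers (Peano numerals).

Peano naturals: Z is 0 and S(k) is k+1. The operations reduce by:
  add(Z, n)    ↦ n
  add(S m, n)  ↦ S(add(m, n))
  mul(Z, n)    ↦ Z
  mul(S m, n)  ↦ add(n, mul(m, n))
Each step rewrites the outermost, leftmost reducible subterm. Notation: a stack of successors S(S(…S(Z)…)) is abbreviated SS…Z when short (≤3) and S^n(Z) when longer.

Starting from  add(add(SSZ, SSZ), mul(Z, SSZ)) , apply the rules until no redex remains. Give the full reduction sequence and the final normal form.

  start: add(add(SSZ, SSZ), mul(Z, SSZ))
  →1  add(S(add(SZ, SSZ)), mul(Z, SSZ))
  →2  S(add(add(SZ, SSZ), mul(Z, SSZ)))
  →3  S(add(S(add(Z, SSZ)), mul(Z, SSZ)))
  →4  S(S(add(add(Z, SSZ), mul(Z, SSZ))))
  →5  S(S(add(SSZ, mul(Z, SSZ))))
  →6  S(S(S(add(SZ, mul(Z, SSZ)))))
  →7  S(S(S(S(add(Z, mul(Z, SSZ))))))
  →8  S(S(S(S(mul(Z, SSZ)))))
  →9  S^4(Z)

Answer: normal form = S^4(Z)  (in 9 steps)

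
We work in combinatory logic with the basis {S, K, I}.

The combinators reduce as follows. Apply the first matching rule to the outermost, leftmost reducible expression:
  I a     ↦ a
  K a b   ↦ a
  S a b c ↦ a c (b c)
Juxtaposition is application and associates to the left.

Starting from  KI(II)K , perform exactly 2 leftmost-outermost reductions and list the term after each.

Answer: after 2 steps: K

Derivation:
  start: KI(II)K
  →1  IK
  →2  K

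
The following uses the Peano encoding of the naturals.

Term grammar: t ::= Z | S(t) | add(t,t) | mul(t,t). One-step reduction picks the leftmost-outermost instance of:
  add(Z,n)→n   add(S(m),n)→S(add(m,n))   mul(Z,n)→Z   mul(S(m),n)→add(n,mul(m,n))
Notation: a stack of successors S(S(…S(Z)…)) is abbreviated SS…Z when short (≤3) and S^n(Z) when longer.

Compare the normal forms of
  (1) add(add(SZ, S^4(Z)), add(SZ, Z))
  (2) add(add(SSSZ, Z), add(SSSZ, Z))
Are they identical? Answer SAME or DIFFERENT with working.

Answer: SAME — A ⇓ S^6(Z), B ⇓ S^6(Z)

Reduction:
Term A:
  start: add(add(SZ, S^4(Z)), add(SZ, Z))
  →1  add(S(add(Z, S^4(Z))), add(SZ, Z))
  →2  S(add(add(Z, S^4(Z)), add(SZ, Z)))
  →3  S(add(S^4(Z), add(SZ, Z)))
  →4  S(S(add(SSSZ, add(SZ, Z))))
  →5  S(S(S(add(SSZ, add(SZ, Z)))))
  →6  S(S(S(S(add(SZ, add(SZ, Z))))))
  →7  S(S(S(S(S(add(Z, add(SZ, Z)))))))
  →8  S(S(S(S(S(add(SZ, Z))))))
  →9  S(S(S(S(S(S(add(Z, Z)))))))
  →10  S^6(Z)

Term B:
  start: add(add(SSSZ, Z), add(SSSZ, Z))
  →1  add(S(add(SSZ, Z)), add(SSSZ, Z))
  →2  S(add(add(SSZ, Z), add(SSSZ, Z)))
  →3  S(add(S(add(SZ, Z)), add(SSSZ, Z)))
  →4  S(S(add(add(SZ, Z), add(SSSZ, Z))))
  →5  S(S(add(S(add(Z, Z)), add(SSSZ, Z))))
  →6  S(S(S(add(add(Z, Z), add(SSSZ, Z)))))
  →7  S(S(S(add(Z, add(SSSZ, Z)))))
  →8  S(S(S(add(SSSZ, Z))))
  →9  S(S(S(S(add(SSZ, Z)))))
  →10  S(S(S(S(S(add(SZ, Z))))))
  →11  S(S(S(S(S(S(add(Z, Z)))))))
  →12  S^6(Z)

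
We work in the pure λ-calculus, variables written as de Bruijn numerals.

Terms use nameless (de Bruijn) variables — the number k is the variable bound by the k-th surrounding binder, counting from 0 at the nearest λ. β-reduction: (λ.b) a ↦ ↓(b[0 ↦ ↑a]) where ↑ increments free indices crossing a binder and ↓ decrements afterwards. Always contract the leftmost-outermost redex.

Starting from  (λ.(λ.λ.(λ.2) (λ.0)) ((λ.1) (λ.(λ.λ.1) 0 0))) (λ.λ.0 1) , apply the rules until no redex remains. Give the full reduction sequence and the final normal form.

  start: (λ.(λ.λ.(λ.2) (λ.0)) ((λ.1) (λ.(λ.λ.1) 0 0))) (λ.λ.0 1)
  →1  (λ.λ.(λ.2) (λ.0)) ((λ.λ.λ.0 1) (λ.(λ.λ.1) 0 0))
  →2  λ.(λ.(λ.λ.λ.0 1) (λ.(λ.λ.1) 0 0)) (λ.0)
  →3  λ.(λ.λ.λ.0 1) (λ.(λ.λ.1) 0 0)
  →4  λ.λ.λ.0 1

Answer: normal form = λ.λ.λ.0 1  (in 4 steps)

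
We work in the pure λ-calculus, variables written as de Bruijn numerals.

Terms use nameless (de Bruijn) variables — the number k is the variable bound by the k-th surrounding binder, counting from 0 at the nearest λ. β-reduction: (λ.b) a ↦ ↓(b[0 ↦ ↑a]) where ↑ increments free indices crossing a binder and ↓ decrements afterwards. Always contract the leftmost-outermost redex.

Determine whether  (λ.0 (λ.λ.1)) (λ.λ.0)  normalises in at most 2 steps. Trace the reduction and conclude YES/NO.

Answer: YES — reaches normal form λ.0 in 2 ≤ 2 steps

Derivation:
  start: (λ.0 (λ.λ.1)) (λ.λ.0)
  →1  (λ.λ.0) (λ.λ.1)
  →2  λ.0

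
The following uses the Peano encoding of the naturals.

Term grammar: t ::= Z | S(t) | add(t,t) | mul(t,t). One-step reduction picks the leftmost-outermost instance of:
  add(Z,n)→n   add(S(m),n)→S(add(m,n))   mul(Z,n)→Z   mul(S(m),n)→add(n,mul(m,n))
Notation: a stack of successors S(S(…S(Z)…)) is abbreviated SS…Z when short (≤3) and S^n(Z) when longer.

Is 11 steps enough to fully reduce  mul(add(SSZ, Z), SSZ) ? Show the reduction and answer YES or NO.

Answer: NO — after 11 steps the term is S(S(S(S(mul(Z, SSZ))))), not yet normal

Reduction:
  start: mul(add(SSZ, Z), SSZ)
  →1  mul(S(add(SZ, Z)), SSZ)
  →2  add(SSZ, mul(add(SZ, Z), SSZ))
  →3  S(add(SZ, mul(add(SZ, Z), SSZ)))
  →4  S(S(add(Z, mul(add(SZ, Z), SSZ))))
  →5  S(S(mul(add(SZ, Z), SSZ)))
  →6  S(S(mul(S(add(Z, Z)), SSZ)))
  →7  S(S(add(SSZ, mul(add(Z, Z), SSZ))))
  →8  S(S(S(add(SZ, mul(add(Z, Z), SSZ)))))
  →9  S(S(S(S(add(Z, mul(add(Z, Z), SSZ))))))
  →10  S(S(S(S(mul(add(Z, Z), SSZ)))))
  →11  S(S(S(S(mul(Z, SSZ)))))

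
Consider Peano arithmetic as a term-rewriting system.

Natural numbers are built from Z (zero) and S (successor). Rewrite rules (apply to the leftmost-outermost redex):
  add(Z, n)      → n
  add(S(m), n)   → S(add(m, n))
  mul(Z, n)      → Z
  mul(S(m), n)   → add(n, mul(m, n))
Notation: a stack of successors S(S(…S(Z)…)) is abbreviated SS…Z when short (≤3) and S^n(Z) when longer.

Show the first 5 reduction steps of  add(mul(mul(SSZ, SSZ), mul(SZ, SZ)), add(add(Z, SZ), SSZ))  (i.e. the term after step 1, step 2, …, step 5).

  start: add(mul(mul(SSZ, SSZ), mul(SZ, SZ)), add(add(Z, SZ), SSZ))
  step 1: add(mul(add(SSZ, mul(SZ, SSZ)), mul(SZ, SZ)), add(add(Z, SZ), SSZ))
  step 2: add(mul(S(add(SZ, mul(SZ, SSZ))), mul(SZ, SZ)), add(add(Z, SZ), SSZ))
  step 3: add(add(mul(SZ, SZ), mul(add(SZ, mul(SZ, SSZ)), mul(SZ, SZ))), add(add(Z, SZ), SSZ))
  step 4: add(add(add(SZ, mul(Z, SZ)), mul(add(SZ, mul(SZ, SSZ)), mul(SZ, SZ))), add(add(Z, SZ), SSZ))
  step 5: add(add(S(add(Z, mul(Z, SZ))), mul(add(SZ, mul(SZ, SSZ)), mul(SZ, SZ))), add(add(Z, SZ), SSZ))

Answer: after 5 steps: add(add(S(add(Z, mul(Z, SZ))), mul(add(SZ, mul(SZ, SSZ)), mul(SZ, SZ))), add(add(Z, SZ), SSZ))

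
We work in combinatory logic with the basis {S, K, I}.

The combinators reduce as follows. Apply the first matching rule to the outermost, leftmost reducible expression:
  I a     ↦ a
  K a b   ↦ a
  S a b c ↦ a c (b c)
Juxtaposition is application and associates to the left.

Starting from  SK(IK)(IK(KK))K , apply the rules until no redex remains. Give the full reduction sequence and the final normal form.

Answer: normal form = KK  (in 4 steps)

Working:
  start: SK(IK)(IK(KK))K
  step 1: K(IK(KK))(IK(IK(KK)))K
  step 2: IK(KK)K
  step 3: K(KK)K
  step 4: KK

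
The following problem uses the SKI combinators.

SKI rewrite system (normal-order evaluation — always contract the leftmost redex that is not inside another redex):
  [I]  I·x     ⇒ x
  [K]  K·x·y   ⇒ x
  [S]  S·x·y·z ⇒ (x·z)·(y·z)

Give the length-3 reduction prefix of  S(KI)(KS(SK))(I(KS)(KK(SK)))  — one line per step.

  start: S(KI)(KS(SK))(I(KS)(KK(SK)))
  step 1: KI(I(KS)(KK(SK)))(KS(SK)(I(KS)(KK(SK))))
  step 2: I(KS(SK)(I(KS)(KK(SK))))
  step 3: KS(SK)(I(KS)(KK(SK)))

Answer: after 3 steps: KS(SK)(I(KS)(KK(SK)))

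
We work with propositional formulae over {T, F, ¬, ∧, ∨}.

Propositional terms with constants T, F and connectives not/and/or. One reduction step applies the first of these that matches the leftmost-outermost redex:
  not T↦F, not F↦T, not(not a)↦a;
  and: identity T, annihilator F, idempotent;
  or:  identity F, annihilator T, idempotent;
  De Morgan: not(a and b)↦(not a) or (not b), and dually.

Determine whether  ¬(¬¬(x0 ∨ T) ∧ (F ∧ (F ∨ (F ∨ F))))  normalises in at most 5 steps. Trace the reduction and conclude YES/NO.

Answer: NO — after 5 steps the term is F ∨ ¬(F ∧ (F ∨ (F ∨ F))), not yet normal

Reduction:
  start: ¬(¬¬(x0 ∨ T) ∧ (F ∧ (F ∨ (F ∨ F))))
  →1  ¬¬¬(x0 ∨ T) ∨ ¬(F ∧ (F ∨ (F ∨ F)))
  →2  ¬(x0 ∨ T) ∨ ¬(F ∧ (F ∨ (F ∨ F)))
  →3  (¬x0 ∧ ¬T) ∨ ¬(F ∧ (F ∨ (F ∨ F)))
  →4  (¬x0 ∧ F) ∨ ¬(F ∧ (F ∨ (F ∨ F)))
  →5  F ∨ ¬(F ∧ (F ∨ (F ∨ F)))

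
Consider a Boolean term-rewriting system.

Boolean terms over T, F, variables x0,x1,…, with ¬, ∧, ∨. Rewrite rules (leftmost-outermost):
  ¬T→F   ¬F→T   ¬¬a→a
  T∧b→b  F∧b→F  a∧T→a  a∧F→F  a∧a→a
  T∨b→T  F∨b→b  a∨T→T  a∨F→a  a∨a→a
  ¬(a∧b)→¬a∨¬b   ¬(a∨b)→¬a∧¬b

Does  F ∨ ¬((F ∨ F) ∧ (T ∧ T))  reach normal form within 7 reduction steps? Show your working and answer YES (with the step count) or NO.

Answer: YES — reaches normal form T in 6 ≤ 7 steps

Working:
  start: F ∨ ¬((F ∨ F) ∧ (T ∧ T))
  [1] ¬((F ∨ F) ∧ (T ∧ T))
  [2] ¬(F ∨ F) ∨ ¬(T ∧ T)
  [3] (¬F ∧ ¬F) ∨ ¬(T ∧ T)
  [4] ¬F ∨ ¬(T ∧ T)
  [5] T ∨ ¬(T ∧ T)
  [6] T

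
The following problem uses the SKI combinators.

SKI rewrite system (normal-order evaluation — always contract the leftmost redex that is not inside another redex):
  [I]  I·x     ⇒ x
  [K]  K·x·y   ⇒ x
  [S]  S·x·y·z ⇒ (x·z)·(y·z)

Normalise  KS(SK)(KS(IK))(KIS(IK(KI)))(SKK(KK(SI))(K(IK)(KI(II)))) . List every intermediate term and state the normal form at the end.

Answer: normal form = S(KK)(KI)  (in 12 steps)

Derivation:
  start: KS(SK)(KS(IK))(KIS(IK(KI)))(SKK(KK(SI))(K(IK)(KI(II))))
  step 1: S(KS(IK))(KIS(IK(KI)))(SKK(KK(SI))(K(IK)(KI(II))))
  step 2: KS(IK)(SKK(KK(SI))(K(IK)(KI(II))))(KIS(IK(KI))(SKK(KK(SI))(K(IK)(KI(II)))))
  step 3: S(SKK(KK(SI))(K(IK)(KI(II))))(KIS(IK(KI))(SKK(KK(SI))(K(IK)(KI(II)))))
  step 4: S(K(KK(SI))(K(KK(SI)))(K(IK)(KI(II))))(KIS(IK(KI))(SKK(KK(SI))(K(IK)(KI(II)))))
  step 5: S(KK(SI)(K(IK)(KI(II))))(KIS(IK(KI))(SKK(KK(SI))(K(IK)(KI(II)))))
  step 6: S(K(K(IK)(KI(II))))(KIS(IK(KI))(SKK(KK(SI))(K(IK)(KI(II)))))
  step 7: S(K(IK))(KIS(IK(KI))(SKK(KK(SI))(K(IK)(KI(II)))))
  step 8: S(KK)(KIS(IK(KI))(SKK(KK(SI))(K(IK)(KI(II)))))
  step 9: S(KK)(I(IK(KI))(SKK(KK(SI))(K(IK)(KI(II)))))
  step 10: S(KK)(IK(KI)(SKK(KK(SI))(K(IK)(KI(II)))))
  step 11: S(KK)(K(KI)(SKK(KK(SI))(K(IK)(KI(II)))))
  step 12: S(KK)(KI)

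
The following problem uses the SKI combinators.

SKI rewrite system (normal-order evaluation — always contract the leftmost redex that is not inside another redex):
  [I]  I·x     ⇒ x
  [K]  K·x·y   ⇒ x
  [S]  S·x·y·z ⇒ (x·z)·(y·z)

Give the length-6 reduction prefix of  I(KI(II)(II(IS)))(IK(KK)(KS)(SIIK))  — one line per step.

Answer: after 6 steps: S(IK(KK)(KS)(SIIK))

Working:
  start: I(KI(II)(II(IS)))(IK(KK)(KS)(SIIK))
  [1] KI(II)(II(IS))(IK(KK)(KS)(SIIK))
  [2] I(II(IS))(IK(KK)(KS)(SIIK))
  [3] II(IS)(IK(KK)(KS)(SIIK))
  [4] I(IS)(IK(KK)(KS)(SIIK))
  [5] IS(IK(KK)(KS)(SIIK))
  [6] S(IK(KK)(KS)(SIIK))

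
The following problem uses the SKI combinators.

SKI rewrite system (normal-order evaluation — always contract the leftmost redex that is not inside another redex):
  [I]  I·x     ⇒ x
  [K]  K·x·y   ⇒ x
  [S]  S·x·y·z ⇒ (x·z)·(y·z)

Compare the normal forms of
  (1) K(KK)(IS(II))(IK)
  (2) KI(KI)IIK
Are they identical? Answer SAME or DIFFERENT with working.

Term A:
  start: K(KK)(IS(II))(IK)
  step 1: KK(IK)
  step 2: K

Term B:
  start: KI(KI)IIK
  step 1: IIIK
  step 2: IIK
  step 3: IK
  step 4: K

Answer: SAME — A ⇓ K, B ⇓ K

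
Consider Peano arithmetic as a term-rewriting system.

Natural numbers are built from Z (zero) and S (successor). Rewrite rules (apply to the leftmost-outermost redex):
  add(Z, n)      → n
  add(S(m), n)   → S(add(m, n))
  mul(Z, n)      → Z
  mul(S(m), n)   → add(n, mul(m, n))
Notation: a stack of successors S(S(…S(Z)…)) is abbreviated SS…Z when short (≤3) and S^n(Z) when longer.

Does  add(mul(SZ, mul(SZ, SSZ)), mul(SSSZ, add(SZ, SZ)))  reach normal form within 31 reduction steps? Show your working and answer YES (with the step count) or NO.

Answer: NO — after 31 steps the term is S(S(S(S(S(S(S(S(mul(Z, add(SZ, SZ)))))))))), not yet normal

Reduction:
  start: add(mul(SZ, mul(SZ, SSZ)), mul(SSSZ, add(SZ, SZ)))
  step 1: add(add(mul(SZ, SSZ), mul(Z, mul(SZ, SSZ))), mul(SSSZ, add(SZ, SZ)))
  step 2: add(add(add(SSZ, mul(Z, SSZ)), mul(Z, mul(SZ, SSZ))), mul(SSSZ, add(SZ, SZ)))
  step 3: add(add(S(add(SZ, mul(Z, SSZ))), mul(Z, mul(SZ, SSZ))), mul(SSSZ, add(SZ, SZ)))
  step 4: add(S(add(add(SZ, mul(Z, SSZ)), mul(Z, mul(SZ, SSZ)))), mul(SSSZ, add(SZ, SZ)))
  step 5: S(add(add(add(SZ, mul(Z, SSZ)), mul(Z, mul(SZ, SSZ))), mul(SSSZ, add(SZ, SZ))))
  step 6: S(add(add(S(add(Z, mul(Z, SSZ))), mul(Z, mul(SZ, SSZ))), mul(SSSZ, add(SZ, SZ))))
  step 7: S(add(S(add(add(Z, mul(Z, SSZ)), mul(Z, mul(SZ, SSZ)))), mul(SSSZ, add(SZ, SZ))))
  step 8: S(S(add(add(add(Z, mul(Z, SSZ)), mul(Z, mul(SZ, SSZ))), mul(SSSZ, add(SZ, SZ)))))
  step 9: S(S(add(add(mul(Z, SSZ), mul(Z, mul(SZ, SSZ))), mul(SSSZ, add(SZ, SZ)))))
  step 10: S(S(add(add(Z, mul(Z, mul(SZ, SSZ))), mul(SSSZ, add(SZ, SZ)))))
  step 11: S(S(add(mul(Z, mul(SZ, SSZ)), mul(SSSZ, add(SZ, SZ)))))
  step 12: S(S(add(Z, mul(SSSZ, add(SZ, SZ)))))
  step 13: S(S(mul(SSSZ, add(SZ, SZ))))
  step 14: S(S(add(add(SZ, SZ), mul(SSZ, add(SZ, SZ)))))
  step 15: S(S(add(S(add(Z, SZ)), mul(SSZ, add(SZ, SZ)))))
  step 16: S(S(S(add(add(Z, SZ), mul(SSZ, add(SZ, SZ))))))
  step 17: S(S(S(add(SZ, mul(SSZ, add(SZ, SZ))))))
  step 18: S(S(S(S(add(Z, mul(SSZ, add(SZ, SZ)))))))
  step 19: S(S(S(S(mul(SSZ, add(SZ, SZ))))))
  step 20: S(S(S(S(add(add(SZ, SZ), mul(SZ, add(SZ, SZ)))))))
  step 21: S(S(S(S(add(S(add(Z, SZ)), mul(SZ, add(SZ, SZ)))))))
  step 22: S(S(S(S(S(add(add(Z, SZ), mul(SZ, add(SZ, SZ))))))))
  step 23: S(S(S(S(S(add(SZ, mul(SZ, add(SZ, SZ))))))))
  step 24: S(S(S(S(S(S(add(Z, mul(SZ, add(SZ, SZ)))))))))
  step 25: S(S(S(S(S(S(mul(SZ, add(SZ, SZ))))))))
  step 26: S(S(S(S(S(S(add(add(SZ, SZ), mul(Z, add(SZ, SZ)))))))))
  step 27: S(S(S(S(S(S(add(S(add(Z, SZ)), mul(Z, add(SZ, SZ)))))))))
  step 28: S(S(S(S(S(S(S(add(add(Z, SZ), mul(Z, add(SZ, SZ))))))))))
  step 29: S(S(S(S(S(S(S(add(SZ, mul(Z, add(SZ, SZ))))))))))
  step 30: S(S(S(S(S(S(S(S(add(Z, mul(Z, add(SZ, SZ)))))))))))
  step 31: S(S(S(S(S(S(S(S(mul(Z, add(SZ, SZ))))))))))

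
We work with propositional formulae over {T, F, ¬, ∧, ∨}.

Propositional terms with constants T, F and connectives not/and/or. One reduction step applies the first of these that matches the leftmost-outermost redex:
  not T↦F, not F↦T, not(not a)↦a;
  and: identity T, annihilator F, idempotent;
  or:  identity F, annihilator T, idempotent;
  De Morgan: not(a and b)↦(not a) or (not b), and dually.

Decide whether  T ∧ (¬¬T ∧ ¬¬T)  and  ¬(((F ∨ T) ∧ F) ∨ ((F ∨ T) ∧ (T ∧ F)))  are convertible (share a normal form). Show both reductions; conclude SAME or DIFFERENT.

Answer: SAME — A ⇓ T, B ⇓ T

Working:
Term A:
  start: T ∧ (¬¬T ∧ ¬¬T)
  [1] ¬¬T ∧ ¬¬T
  [2] ¬¬T
  [3] T

Term B:
  start: ¬(((F ∨ T) ∧ F) ∨ ((F ∨ T) ∧ (T ∧ F)))
  [1] ¬((F ∨ T) ∧ F) ∧ ¬((F ∨ T) ∧ (T ∧ F))
  [2] (¬(F ∨ T) ∨ ¬F) ∧ ¬((F ∨ T) ∧ (T ∧ F))
  [3] ((¬F ∧ ¬T) ∨ ¬F) ∧ ¬((F ∨ T) ∧ (T ∧ F))
  [4] ((T ∧ ¬T) ∨ ¬F) ∧ ¬((F ∨ T) ∧ (T ∧ F))
  [5] (¬T ∨ ¬F) ∧ ¬((F ∨ T) ∧ (T ∧ F))
  [6] (F ∨ ¬F) ∧ ¬((F ∨ T) ∧ (T ∧ F))
  [7] ¬F ∧ ¬((F ∨ T) ∧ (T ∧ F))
  [8] T ∧ ¬((F ∨ T) ∧ (T ∧ F))
  [9] ¬((F ∨ T) ∧ (T ∧ F))
  [10] ¬(F ∨ T) ∨ ¬(T ∧ F)
  [11] (¬F ∧ ¬T) ∨ ¬(T ∧ F)
  [12] (T ∧ ¬T) ∨ ¬(T ∧ F)
  [13] ¬T ∨ ¬(T ∧ F)
  [14] F ∨ ¬(T ∧ F)
  [15] ¬(T ∧ F)
  [16] ¬T ∨ ¬F
  [17] F ∨ ¬F
  [18] ¬F
  [19] T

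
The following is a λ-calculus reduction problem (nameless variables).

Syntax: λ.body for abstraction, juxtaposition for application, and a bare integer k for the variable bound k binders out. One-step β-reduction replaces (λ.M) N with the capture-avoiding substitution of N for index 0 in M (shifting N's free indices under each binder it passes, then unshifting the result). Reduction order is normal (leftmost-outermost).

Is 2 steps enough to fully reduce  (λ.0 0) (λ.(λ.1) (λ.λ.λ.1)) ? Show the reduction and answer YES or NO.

Answer: NO — after 2 steps the term is (λ.λ.(λ.1) (λ.λ.λ.1)) (λ.λ.λ.1), not yet normal

Working:
  start: (λ.0 0) (λ.(λ.1) (λ.λ.λ.1))
  step 1: (λ.(λ.1) (λ.λ.λ.1)) (λ.(λ.1) (λ.λ.λ.1))
  step 2: (λ.λ.(λ.1) (λ.λ.λ.1)) (λ.λ.λ.1)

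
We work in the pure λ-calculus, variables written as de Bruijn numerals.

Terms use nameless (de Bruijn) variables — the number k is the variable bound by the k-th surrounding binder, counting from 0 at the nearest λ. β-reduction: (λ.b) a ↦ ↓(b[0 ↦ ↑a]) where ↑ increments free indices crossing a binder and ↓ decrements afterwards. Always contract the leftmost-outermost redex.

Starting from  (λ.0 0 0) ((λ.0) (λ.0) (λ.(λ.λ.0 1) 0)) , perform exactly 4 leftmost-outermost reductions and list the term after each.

  start: (λ.0 0 0) ((λ.0) (λ.0) (λ.(λ.λ.0 1) 0))
  [1] (λ.0) (λ.0) (λ.(λ.λ.0 1) 0) ((λ.0) (λ.0) (λ.(λ.λ.0 1) 0)) ((λ.0) (λ.0) (λ.(λ.λ.0 1) 0))
  [2] (λ.0) (λ.(λ.λ.0 1) 0) ((λ.0) (λ.0) (λ.(λ.λ.0 1) 0)) ((λ.0) (λ.0) (λ.(λ.λ.0 1) 0))
  [3] (λ.(λ.λ.0 1) 0) ((λ.0) (λ.0) (λ.(λ.λ.0 1) 0)) ((λ.0) (λ.0) (λ.(λ.λ.0 1) 0))
  [4] (λ.λ.0 1) ((λ.0) (λ.0) (λ.(λ.λ.0 1) 0)) ((λ.0) (λ.0) (λ.(λ.λ.0 1) 0))

Answer: after 4 steps: (λ.λ.0 1) ((λ.0) (λ.0) (λ.(λ.λ.0 1) 0)) ((λ.0) (λ.0) (λ.(λ.λ.0 1) 0))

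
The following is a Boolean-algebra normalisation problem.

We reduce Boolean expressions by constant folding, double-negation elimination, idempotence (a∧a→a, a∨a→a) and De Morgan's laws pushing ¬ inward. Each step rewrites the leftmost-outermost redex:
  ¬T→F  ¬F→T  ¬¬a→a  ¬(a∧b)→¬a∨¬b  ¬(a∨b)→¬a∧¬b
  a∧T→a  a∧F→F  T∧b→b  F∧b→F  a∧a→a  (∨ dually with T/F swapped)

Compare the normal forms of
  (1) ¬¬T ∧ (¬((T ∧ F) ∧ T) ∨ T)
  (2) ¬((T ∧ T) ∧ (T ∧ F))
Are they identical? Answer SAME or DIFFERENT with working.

Answer: SAME — A ⇓ T, B ⇓ T

Derivation:
Term A:
  start: ¬¬T ∧ (¬((T ∧ F) ∧ T) ∨ T)
  [1] T ∧ (¬((T ∧ F) ∧ T) ∨ T)
  [2] ¬((T ∧ F) ∧ T) ∨ T
  [3] T

Term B:
  start: ¬((T ∧ T) ∧ (T ∧ F))
  [1] ¬(T ∧ T) ∨ ¬(T ∧ F)
  [2] (¬T ∨ ¬T) ∨ ¬(T ∧ F)
  [3] ¬T ∨ ¬(T ∧ F)
  [4] F ∨ ¬(T ∧ F)
  [5] ¬(T ∧ F)
  [6] ¬T ∨ ¬F
  [7] F ∨ ¬F
  [8] ¬F
  [9] T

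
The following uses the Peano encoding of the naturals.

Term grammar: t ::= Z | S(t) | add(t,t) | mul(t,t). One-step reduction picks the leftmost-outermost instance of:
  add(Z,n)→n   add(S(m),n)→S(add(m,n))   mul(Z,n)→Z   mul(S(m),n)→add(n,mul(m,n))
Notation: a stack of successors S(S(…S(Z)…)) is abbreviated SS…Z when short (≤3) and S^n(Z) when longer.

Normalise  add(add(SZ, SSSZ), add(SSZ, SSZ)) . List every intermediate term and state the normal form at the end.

Answer: normal form = S^8(Z)  (in 10 steps)

Derivation:
  start: add(add(SZ, SSSZ), add(SSZ, SSZ))
  step 1: add(S(add(Z, SSSZ)), add(SSZ, SSZ))
  step 2: S(add(add(Z, SSSZ), add(SSZ, SSZ)))
  step 3: S(add(SSSZ, add(SSZ, SSZ)))
  step 4: S(S(add(SSZ, add(SSZ, SSZ))))
  step 5: S(S(S(add(SZ, add(SSZ, SSZ)))))
  step 6: S(S(S(S(add(Z, add(SSZ, SSZ))))))
  step 7: S(S(S(S(add(SSZ, SSZ)))))
  step 8: S(S(S(S(S(add(SZ, SSZ))))))
  step 9: S(S(S(S(S(S(add(Z, SSZ)))))))
  step 10: S^8(Z)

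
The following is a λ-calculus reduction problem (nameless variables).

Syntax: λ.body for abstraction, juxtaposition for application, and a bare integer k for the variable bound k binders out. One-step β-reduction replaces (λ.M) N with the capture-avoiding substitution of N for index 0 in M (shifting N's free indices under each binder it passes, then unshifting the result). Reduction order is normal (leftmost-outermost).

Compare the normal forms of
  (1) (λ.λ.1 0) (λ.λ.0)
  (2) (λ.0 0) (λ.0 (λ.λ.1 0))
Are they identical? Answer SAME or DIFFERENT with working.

Answer: DIFFERENT — A ⇓ λ.λ.0, B ⇓ λ.λ.1 0

Reduction:
Term A:
  start: (λ.λ.1 0) (λ.λ.0)
  [1] λ.(λ.λ.0) 0
  [2] λ.λ.0

Term B:
  start: (λ.0 0) (λ.0 (λ.λ.1 0))
  [1] (λ.0 (λ.λ.1 0)) (λ.0 (λ.λ.1 0))
  [2] (λ.0 (λ.λ.1 0)) (λ.λ.1 0)
  [3] (λ.λ.1 0) (λ.λ.1 0)
  [4] λ.(λ.λ.1 0) 0
  [5] λ.λ.1 0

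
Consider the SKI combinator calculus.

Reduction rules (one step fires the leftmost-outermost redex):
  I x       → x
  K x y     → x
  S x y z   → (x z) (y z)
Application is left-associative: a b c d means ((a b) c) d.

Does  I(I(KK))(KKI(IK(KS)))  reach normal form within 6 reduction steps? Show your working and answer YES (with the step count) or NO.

Answer: YES — reaches normal form K in 3 ≤ 6 steps

Reduction:
  start: I(I(KK))(KKI(IK(KS)))
  [1] I(KK)(KKI(IK(KS)))
  [2] KK(KKI(IK(KS)))
  [3] K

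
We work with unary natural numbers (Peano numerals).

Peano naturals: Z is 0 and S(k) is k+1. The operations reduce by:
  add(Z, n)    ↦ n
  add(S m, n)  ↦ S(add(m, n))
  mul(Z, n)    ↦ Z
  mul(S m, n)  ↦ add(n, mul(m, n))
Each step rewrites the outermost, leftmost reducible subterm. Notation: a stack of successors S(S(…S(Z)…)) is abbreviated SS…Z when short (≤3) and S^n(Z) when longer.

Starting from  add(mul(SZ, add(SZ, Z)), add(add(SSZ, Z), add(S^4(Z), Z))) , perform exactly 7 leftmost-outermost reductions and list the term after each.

Answer: after 7 steps: S(add(Z, add(add(SSZ, Z), add(S^4(Z), Z))))

Reduction:
  start: add(mul(SZ, add(SZ, Z)), add(add(SSZ, Z), add(S^4(Z), Z)))
  [1] add(add(add(SZ, Z), mul(Z, add(SZ, Z))), add(add(SSZ, Z), add(S^4(Z), Z)))
  [2] add(add(S(add(Z, Z)), mul(Z, add(SZ, Z))), add(add(SSZ, Z), add(S^4(Z), Z)))
  [3] add(S(add(add(Z, Z), mul(Z, add(SZ, Z)))), add(add(SSZ, Z), add(S^4(Z), Z)))
  [4] S(add(add(add(Z, Z), mul(Z, add(SZ, Z))), add(add(SSZ, Z), add(S^4(Z), Z))))
  [5] S(add(add(Z, mul(Z, add(SZ, Z))), add(add(SSZ, Z), add(S^4(Z), Z))))
  [6] S(add(mul(Z, add(SZ, Z)), add(add(SSZ, Z), add(S^4(Z), Z))))
  [7] S(add(Z, add(add(SSZ, Z), add(S^4(Z), Z))))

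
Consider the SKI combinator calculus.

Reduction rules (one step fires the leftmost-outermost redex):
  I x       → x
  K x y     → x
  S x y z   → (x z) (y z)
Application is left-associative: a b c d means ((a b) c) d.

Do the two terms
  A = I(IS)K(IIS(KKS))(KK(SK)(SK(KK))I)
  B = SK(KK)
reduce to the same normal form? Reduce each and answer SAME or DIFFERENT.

Answer: SAME — A ⇓ SK(KK), B ⇓ SK(KK)

Working:
Term A:
  start: I(IS)K(IIS(KKS))(KK(SK)(SK(KK))I)
  →1  ISK(IIS(KKS))(KK(SK)(SK(KK))I)
  →2  SK(IIS(KKS))(KK(SK)(SK(KK))I)
  →3  K(KK(SK)(SK(KK))I)(IIS(KKS)(KK(SK)(SK(KK))I))
  →4  KK(SK)(SK(KK))I
  →5  K(SK(KK))I
  →6  SK(KK)

Term B:
  start: SK(KK)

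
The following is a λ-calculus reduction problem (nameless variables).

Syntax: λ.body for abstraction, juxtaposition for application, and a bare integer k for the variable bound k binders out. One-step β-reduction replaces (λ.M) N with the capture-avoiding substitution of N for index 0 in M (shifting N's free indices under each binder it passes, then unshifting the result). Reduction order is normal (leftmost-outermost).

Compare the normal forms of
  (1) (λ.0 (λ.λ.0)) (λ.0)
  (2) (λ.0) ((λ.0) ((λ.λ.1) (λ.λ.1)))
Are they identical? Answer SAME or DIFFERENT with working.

Term A:
  start: (λ.0 (λ.λ.0)) (λ.0)
  step 1: (λ.0) (λ.λ.0)
  step 2: λ.λ.0

Term B:
  start: (λ.0) ((λ.0) ((λ.λ.1) (λ.λ.1)))
  step 1: (λ.0) ((λ.λ.1) (λ.λ.1))
  step 2: (λ.λ.1) (λ.λ.1)
  step 3: λ.λ.λ.1

Answer: DIFFERENT — A ⇓ λ.λ.0, B ⇓ λ.λ.λ.1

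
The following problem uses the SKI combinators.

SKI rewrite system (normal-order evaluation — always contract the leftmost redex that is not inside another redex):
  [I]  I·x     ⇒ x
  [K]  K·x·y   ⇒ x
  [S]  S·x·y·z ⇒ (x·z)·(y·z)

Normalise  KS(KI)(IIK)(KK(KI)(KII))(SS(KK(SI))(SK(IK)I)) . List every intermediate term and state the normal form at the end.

  start: KS(KI)(IIK)(KK(KI)(KII))(SS(KK(SI))(SK(IK)I))
  step 1: S(IIK)(KK(KI)(KII))(SS(KK(SI))(SK(IK)I))
  step 2: IIK(SS(KK(SI))(SK(IK)I))(KK(KI)(KII)(SS(KK(SI))(SK(IK)I)))
  step 3: IK(SS(KK(SI))(SK(IK)I))(KK(KI)(KII)(SS(KK(SI))(SK(IK)I)))
  step 4: K(SS(KK(SI))(SK(IK)I))(KK(KI)(KII)(SS(KK(SI))(SK(IK)I)))
  step 5: SS(KK(SI))(SK(IK)I)
  step 6: S(SK(IK)I)(KK(SI)(SK(IK)I))
  step 7: S(KI(IKI))(KK(SI)(SK(IK)I))
  step 8: SI(KK(SI)(SK(IK)I))
  step 9: SI(K(SK(IK)I))
  step 10: SI(K(KI(IKI)))
  step 11: SI(KI)

Answer: normal form = SI(KI)  (in 11 steps)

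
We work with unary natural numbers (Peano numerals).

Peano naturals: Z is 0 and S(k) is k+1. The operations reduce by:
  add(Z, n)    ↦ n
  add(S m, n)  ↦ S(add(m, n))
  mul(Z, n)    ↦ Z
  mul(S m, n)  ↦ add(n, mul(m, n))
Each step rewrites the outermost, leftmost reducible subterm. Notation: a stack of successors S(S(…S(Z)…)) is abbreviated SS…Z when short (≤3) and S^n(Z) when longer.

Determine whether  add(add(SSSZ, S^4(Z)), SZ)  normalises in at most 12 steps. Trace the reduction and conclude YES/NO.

Answer: YES — reaches normal form S^8(Z) in 12 ≤ 12 steps

Reduction:
  start: add(add(SSSZ, S^4(Z)), SZ)
  step 1: add(S(add(SSZ, S^4(Z))), SZ)
  step 2: S(add(add(SSZ, S^4(Z)), SZ))
  step 3: S(add(S(add(SZ, S^4(Z))), SZ))
  step 4: S(S(add(add(SZ, S^4(Z)), SZ)))
  step 5: S(S(add(S(add(Z, S^4(Z))), SZ)))
  step 6: S(S(S(add(add(Z, S^4(Z)), SZ))))
  step 7: S(S(S(add(S^4(Z), SZ))))
  step 8: S(S(S(S(add(SSSZ, SZ)))))
  step 9: S(S(S(S(S(add(SSZ, SZ))))))
  step 10: S(S(S(S(S(S(add(SZ, SZ)))))))
  step 11: S(S(S(S(S(S(S(add(Z, SZ))))))))
  step 12: S^8(Z)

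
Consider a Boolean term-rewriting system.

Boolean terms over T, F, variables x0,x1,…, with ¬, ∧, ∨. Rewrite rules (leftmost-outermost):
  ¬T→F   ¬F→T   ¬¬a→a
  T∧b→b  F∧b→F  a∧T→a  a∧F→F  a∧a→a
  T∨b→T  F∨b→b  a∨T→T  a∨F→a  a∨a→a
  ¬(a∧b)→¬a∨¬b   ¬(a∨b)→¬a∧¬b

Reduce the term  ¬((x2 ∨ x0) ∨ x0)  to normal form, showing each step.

Answer: normal form = (¬x2 ∧ ¬x0) ∧ ¬x0  (in 2 steps)

Working:
  start: ¬((x2 ∨ x0) ∨ x0)
  →1  ¬(x2 ∨ x0) ∧ ¬x0
  →2  (¬x2 ∧ ¬x0) ∧ ¬x0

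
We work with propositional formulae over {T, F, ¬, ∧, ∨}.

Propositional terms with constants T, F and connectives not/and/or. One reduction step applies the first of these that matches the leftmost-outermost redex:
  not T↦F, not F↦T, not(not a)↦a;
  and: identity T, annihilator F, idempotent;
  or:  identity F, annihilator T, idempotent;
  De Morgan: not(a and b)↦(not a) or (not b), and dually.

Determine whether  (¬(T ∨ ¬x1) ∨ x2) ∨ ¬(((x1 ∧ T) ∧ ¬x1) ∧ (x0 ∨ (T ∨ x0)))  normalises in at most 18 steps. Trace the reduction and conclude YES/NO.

Answer: YES — reaches normal form x2 ∨ (¬x1 ∨ x1) in 16 ≤ 18 steps

Working:
  start: (¬(T ∨ ¬x1) ∨ x2) ∨ ¬(((x1 ∧ T) ∧ ¬x1) ∧ (x0 ∨ (T ∨ x0)))
  step 1: ((¬T ∧ ¬¬x1) ∨ x2) ∨ ¬(((x1 ∧ T) ∧ ¬x1) ∧ (x0 ∨ (T ∨ x0)))
  step 2: ((F ∧ ¬¬x1) ∨ x2) ∨ ¬(((x1 ∧ T) ∧ ¬x1) ∧ (x0 ∨ (T ∨ x0)))
  step 3: (F ∨ x2) ∨ ¬(((x1 ∧ T) ∧ ¬x1) ∧ (x0 ∨ (T ∨ x0)))
  step 4: x2 ∨ ¬(((x1 ∧ T) ∧ ¬x1) ∧ (x0 ∨ (T ∨ x0)))
  step 5: x2 ∨ (¬((x1 ∧ T) ∧ ¬x1) ∨ ¬(x0 ∨ (T ∨ x0)))
  step 6: x2 ∨ ((¬(x1 ∧ T) ∨ ¬¬x1) ∨ ¬(x0 ∨ (T ∨ x0)))
  step 7: x2 ∨ (((¬x1 ∨ ¬T) ∨ ¬¬x1) ∨ ¬(x0 ∨ (T ∨ x0)))
  step 8: x2 ∨ (((¬x1 ∨ F) ∨ ¬¬x1) ∨ ¬(x0 ∨ (T ∨ x0)))
  step 9: x2 ∨ ((¬x1 ∨ ¬¬x1) ∨ ¬(x0 ∨ (T ∨ x0)))
  step 10: x2 ∨ ((¬x1 ∨ x1) ∨ ¬(x0 ∨ (T ∨ x0)))
  step 11: x2 ∨ ((¬x1 ∨ x1) ∨ (¬x0 ∧ ¬(T ∨ x0)))
  step 12: x2 ∨ ((¬x1 ∨ x1) ∨ (¬x0 ∧ (¬T ∧ ¬x0)))
  step 13: x2 ∨ ((¬x1 ∨ x1) ∨ (¬x0 ∧ (F ∧ ¬x0)))
  step 14: x2 ∨ ((¬x1 ∨ x1) ∨ (¬x0 ∧ F))
  step 15: x2 ∨ ((¬x1 ∨ x1) ∨ F)
  step 16: x2 ∨ (¬x1 ∨ x1)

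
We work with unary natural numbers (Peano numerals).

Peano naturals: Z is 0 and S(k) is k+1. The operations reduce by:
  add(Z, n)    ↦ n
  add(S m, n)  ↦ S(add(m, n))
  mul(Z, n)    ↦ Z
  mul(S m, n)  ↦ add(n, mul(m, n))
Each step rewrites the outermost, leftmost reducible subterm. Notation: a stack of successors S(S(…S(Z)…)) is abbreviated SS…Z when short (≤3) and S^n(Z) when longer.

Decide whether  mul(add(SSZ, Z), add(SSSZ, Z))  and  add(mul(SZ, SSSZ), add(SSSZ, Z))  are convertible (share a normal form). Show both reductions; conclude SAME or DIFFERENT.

Term A:
  start: mul(add(SSZ, Z), add(SSSZ, Z))
  →1  mul(S(add(SZ, Z)), add(SSSZ, Z))
  →2  add(add(SSSZ, Z), mul(add(SZ, Z), add(SSSZ, Z)))
  →3  add(S(add(SSZ, Z)), mul(add(SZ, Z), add(SSSZ, Z)))
  →4  S(add(add(SSZ, Z), mul(add(SZ, Z), add(SSSZ, Z))))
  →5  S(add(S(add(SZ, Z)), mul(add(SZ, Z), add(SSSZ, Z))))
  →6  S(S(add(add(SZ, Z), mul(add(SZ, Z), add(SSSZ, Z)))))
  →7  S(S(add(S(add(Z, Z)), mul(add(SZ, Z), add(SSSZ, Z)))))
  →8  S(S(S(add(add(Z, Z), mul(add(SZ, Z), add(SSSZ, Z))))))
  →9  S(S(S(add(Z, mul(add(SZ, Z), add(SSSZ, Z))))))
  →10  S(S(S(mul(add(SZ, Z), add(SSSZ, Z)))))
  →11  S(S(S(mul(S(add(Z, Z)), add(SSSZ, Z)))))
  →12  S(S(S(add(add(SSSZ, Z), mul(add(Z, Z), add(SSSZ, Z))))))
  →13  S(S(S(add(S(add(SSZ, Z)), mul(add(Z, Z), add(SSSZ, Z))))))
  →14  S(S(S(S(add(add(SSZ, Z), mul(add(Z, Z), add(SSSZ, Z)))))))
  →15  S(S(S(S(add(S(add(SZ, Z)), mul(add(Z, Z), add(SSSZ, Z)))))))
  →16  S(S(S(S(S(add(add(SZ, Z), mul(add(Z, Z), add(SSSZ, Z))))))))
  →17  S(S(S(S(S(add(S(add(Z, Z)), mul(add(Z, Z), add(SSSZ, Z))))))))
  →18  S(S(S(S(S(S(add(add(Z, Z), mul(add(Z, Z), add(SSSZ, Z)))))))))
  →19  S(S(S(S(S(S(add(Z, mul(add(Z, Z), add(SSSZ, Z)))))))))
  →20  S(S(S(S(S(S(mul(add(Z, Z), add(SSSZ, Z))))))))
  →21  S(S(S(S(S(S(mul(Z, add(SSSZ, Z))))))))
  →22  S^6(Z)

Term B:
  start: add(mul(SZ, SSSZ), add(SSSZ, Z))
  →1  add(add(SSSZ, mul(Z, SSSZ)), add(SSSZ, Z))
  →2  add(S(add(SSZ, mul(Z, SSSZ))), add(SSSZ, Z))
  →3  S(add(add(SSZ, mul(Z, SSSZ)), add(SSSZ, Z)))
  →4  S(add(S(add(SZ, mul(Z, SSSZ))), add(SSSZ, Z)))
  →5  S(S(add(add(SZ, mul(Z, SSSZ)), add(SSSZ, Z))))
  →6  S(S(add(S(add(Z, mul(Z, SSSZ))), add(SSSZ, Z))))
  →7  S(S(S(add(add(Z, mul(Z, SSSZ)), add(SSSZ, Z)))))
  →8  S(S(S(add(mul(Z, SSSZ), add(SSSZ, Z)))))
  →9  S(S(S(add(Z, add(SSSZ, Z)))))
  →10  S(S(S(add(SSSZ, Z))))
  →11  S(S(S(S(add(SSZ, Z)))))
  →12  S(S(S(S(S(add(SZ, Z))))))
  →13  S(S(S(S(S(S(add(Z, Z)))))))
  →14  S^6(Z)

Answer: SAME — A ⇓ S^6(Z), B ⇓ S^6(Z)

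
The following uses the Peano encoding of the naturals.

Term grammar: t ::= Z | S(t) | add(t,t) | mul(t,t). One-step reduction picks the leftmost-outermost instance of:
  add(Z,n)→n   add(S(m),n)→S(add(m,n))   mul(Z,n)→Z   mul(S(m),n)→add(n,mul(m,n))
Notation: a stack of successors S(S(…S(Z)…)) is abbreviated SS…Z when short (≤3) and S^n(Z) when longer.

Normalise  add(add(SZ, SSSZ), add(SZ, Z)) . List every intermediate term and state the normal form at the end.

  start: add(add(SZ, SSSZ), add(SZ, Z))
  [1] add(S(add(Z, SSSZ)), add(SZ, Z))
  [2] S(add(add(Z, SSSZ), add(SZ, Z)))
  [3] S(add(SSSZ, add(SZ, Z)))
  [4] S(S(add(SSZ, add(SZ, Z))))
  [5] S(S(S(add(SZ, add(SZ, Z)))))
  [6] S(S(S(S(add(Z, add(SZ, Z))))))
  [7] S(S(S(S(add(SZ, Z)))))
  [8] S(S(S(S(S(add(Z, Z))))))
  [9] S^5(Z)

Answer: normal form = S^5(Z)  (in 9 steps)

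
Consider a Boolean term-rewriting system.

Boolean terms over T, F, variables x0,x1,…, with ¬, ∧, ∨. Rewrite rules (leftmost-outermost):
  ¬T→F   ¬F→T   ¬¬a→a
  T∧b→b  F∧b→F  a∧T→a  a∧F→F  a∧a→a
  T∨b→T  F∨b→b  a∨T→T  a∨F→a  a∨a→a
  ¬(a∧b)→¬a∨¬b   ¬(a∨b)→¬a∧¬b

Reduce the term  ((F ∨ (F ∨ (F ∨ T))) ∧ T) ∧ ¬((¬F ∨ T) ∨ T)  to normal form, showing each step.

Answer: normal form = F  (in 10 steps)

Working:
  start: ((F ∨ (F ∨ (F ∨ T))) ∧ T) ∧ ¬((¬F ∨ T) ∨ T)
  →1  (F ∨ (F ∨ (F ∨ T))) ∧ ¬((¬F ∨ T) ∨ T)
  →2  (F ∨ (F ∨ T)) ∧ ¬((¬F ∨ T) ∨ T)
  →3  (F ∨ T) ∧ ¬((¬F ∨ T) ∨ T)
  →4  T ∧ ¬((¬F ∨ T) ∨ T)
  →5  ¬((¬F ∨ T) ∨ T)
  →6  ¬(¬F ∨ T) ∧ ¬T
  →7  (¬¬F ∧ ¬T) ∧ ¬T
  →8  (F ∧ ¬T) ∧ ¬T
  →9  F ∧ ¬T
  →10  F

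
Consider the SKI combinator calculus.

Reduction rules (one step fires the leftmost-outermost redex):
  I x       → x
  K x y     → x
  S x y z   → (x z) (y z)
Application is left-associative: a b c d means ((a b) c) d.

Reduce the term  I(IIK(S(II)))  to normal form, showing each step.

  start: I(IIK(S(II)))
  →1  IIK(S(II))
  →2  IK(S(II))
  →3  K(S(II))
  →4  K(SI)

Answer: normal form = K(SI)  (in 4 steps)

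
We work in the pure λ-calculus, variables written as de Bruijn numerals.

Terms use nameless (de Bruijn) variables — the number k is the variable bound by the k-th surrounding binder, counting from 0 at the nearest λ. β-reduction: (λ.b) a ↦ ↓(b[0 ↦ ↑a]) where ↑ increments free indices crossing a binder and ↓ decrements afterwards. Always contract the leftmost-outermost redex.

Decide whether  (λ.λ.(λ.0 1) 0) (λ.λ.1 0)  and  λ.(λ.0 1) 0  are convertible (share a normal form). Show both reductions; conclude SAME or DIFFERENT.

Answer: SAME — A ⇓ λ.0 0, B ⇓ λ.0 0

Derivation:
Term A:
  start: (λ.λ.(λ.0 1) 0) (λ.λ.1 0)
  step 1: λ.(λ.0 1) 0
  step 2: λ.0 0

Term B:
  start: λ.(λ.0 1) 0
  step 1: λ.0 0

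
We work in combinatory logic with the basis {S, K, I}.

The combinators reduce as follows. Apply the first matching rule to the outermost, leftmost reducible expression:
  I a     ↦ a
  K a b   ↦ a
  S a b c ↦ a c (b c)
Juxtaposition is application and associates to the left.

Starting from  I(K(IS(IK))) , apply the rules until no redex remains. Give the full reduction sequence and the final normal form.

Answer: normal form = K(SK)  (in 3 steps)

Reduction:
  start: I(K(IS(IK)))
  step 1: K(IS(IK))
  step 2: K(S(IK))
  step 3: K(SK)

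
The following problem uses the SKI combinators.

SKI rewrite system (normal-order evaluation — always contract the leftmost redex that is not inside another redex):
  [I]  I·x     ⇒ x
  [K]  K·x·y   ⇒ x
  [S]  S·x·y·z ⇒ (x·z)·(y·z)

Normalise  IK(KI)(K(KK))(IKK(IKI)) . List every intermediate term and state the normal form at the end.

  start: IK(KI)(K(KK))(IKK(IKI))
  →1  K(KI)(K(KK))(IKK(IKI))
  →2  KI(IKK(IKI))
  →3  I

Answer: normal form = I  (in 3 steps)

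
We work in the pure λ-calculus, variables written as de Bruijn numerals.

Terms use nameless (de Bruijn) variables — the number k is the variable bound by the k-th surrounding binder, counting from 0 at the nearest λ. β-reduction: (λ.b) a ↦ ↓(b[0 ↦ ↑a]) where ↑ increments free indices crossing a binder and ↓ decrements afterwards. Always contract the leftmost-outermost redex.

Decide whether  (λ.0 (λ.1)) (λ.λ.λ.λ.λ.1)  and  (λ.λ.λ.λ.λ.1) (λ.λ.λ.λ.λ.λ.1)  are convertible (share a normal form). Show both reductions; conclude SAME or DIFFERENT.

Answer: SAME — A ⇓ λ.λ.λ.λ.1, B ⇓ λ.λ.λ.λ.1

Reduction:
Term A:
  start: (λ.0 (λ.1)) (λ.λ.λ.λ.λ.1)
  step 1: (λ.λ.λ.λ.λ.1) (λ.λ.λ.λ.λ.λ.1)
  step 2: λ.λ.λ.λ.1

Term B:
  start: (λ.λ.λ.λ.λ.1) (λ.λ.λ.λ.λ.λ.1)
  step 1: λ.λ.λ.λ.1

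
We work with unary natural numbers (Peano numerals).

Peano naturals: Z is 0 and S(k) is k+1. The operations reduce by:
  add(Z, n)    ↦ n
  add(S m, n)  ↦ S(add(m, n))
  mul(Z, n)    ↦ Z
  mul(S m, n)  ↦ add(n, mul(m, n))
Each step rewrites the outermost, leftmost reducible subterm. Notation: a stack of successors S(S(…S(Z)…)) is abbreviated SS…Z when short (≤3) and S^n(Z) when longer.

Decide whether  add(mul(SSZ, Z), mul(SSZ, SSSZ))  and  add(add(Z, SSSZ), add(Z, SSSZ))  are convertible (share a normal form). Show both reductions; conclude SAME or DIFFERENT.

Answer: SAME — A ⇓ S^6(Z), B ⇓ S^6(Z)

Working:
Term A:
  start: add(mul(SSZ, Z), mul(SSZ, SSSZ))
  →1  add(add(Z, mul(SZ, Z)), mul(SSZ, SSSZ))
  →2  add(mul(SZ, Z), mul(SSZ, SSSZ))
  →3  add(add(Z, mul(Z, Z)), mul(SSZ, SSSZ))
  →4  add(mul(Z, Z), mul(SSZ, SSSZ))
  →5  add(Z, mul(SSZ, SSSZ))
  →6  mul(SSZ, SSSZ)
  →7  add(SSSZ, mul(SZ, SSSZ))
  →8  S(add(SSZ, mul(SZ, SSSZ)))
  →9  S(S(add(SZ, mul(SZ, SSSZ))))
  →10  S(S(S(add(Z, mul(SZ, SSSZ)))))
  →11  S(S(S(mul(SZ, SSSZ))))
  →12  S(S(S(add(SSSZ, mul(Z, SSSZ)))))
  →13  S(S(S(S(add(SSZ, mul(Z, SSSZ))))))
  →14  S(S(S(S(S(add(SZ, mul(Z, SSSZ)))))))
  →15  S(S(S(S(S(S(add(Z, mul(Z, SSSZ))))))))
  →16  S(S(S(S(S(S(mul(Z, SSSZ)))))))
  →17  S^6(Z)

Term B:
  start: add(add(Z, SSSZ), add(Z, SSSZ))
  →1  add(SSSZ, add(Z, SSSZ))
  →2  S(add(SSZ, add(Z, SSSZ)))
  →3  S(S(add(SZ, add(Z, SSSZ))))
  →4  S(S(S(add(Z, add(Z, SSSZ)))))
  →5  S(S(S(add(Z, SSSZ))))
  →6  S^6(Z)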